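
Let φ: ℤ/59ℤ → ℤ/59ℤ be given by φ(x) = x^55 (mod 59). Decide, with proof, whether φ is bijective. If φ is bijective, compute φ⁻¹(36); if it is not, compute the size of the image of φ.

35

Since 59 is prime, the nonzero elements of ℤ/59ℤ form a cyclic group of order 58.
As gcd(55, 58) = 1, raising to the 55th power is a bijection on this group: if x_1^55 ≡ x_2^55 then (x_1x_2^{−1})^55 = 1, and the only element of order dividing gcd(55, 58) = 1 is 1, so x_1 = x_2.
With φ(0) = 0 this makes φ injective on all of ℤ/59ℤ, hence bijective (finite equal-size domain and codomain). In particular φ is bijective.
Since φ is bijective, we find the preimage of 36. The inverse of x ↦ x^55 on (ℤ/59ℤ)^× is x ↦ x^19, because 55·19 = 1045 = 18·58 + 1 ≡ 1 (mod 58) and x^{58} = 1 for x ≠ 0 (Fermat). So φ⁻¹(36) = 36^19 mod 59.
Repeated squaring mod 59: 36^1 ≡ 36, 36^2 ≡ 36² = 1296 ≡ 57, 36^4 ≡ 57² = 3249 ≡ 4, 36^8 ≡ 4² = 16, 36^16 ≡ 16² = 256 ≡ 20. Since 19 = 16 + 2 + 1, 36^19 ≡ 20·57·36: 20·57 = 1140 ≡ 19, then 19·36 = 684 ≡ 35. So 36^19 ≡ 35 (mod 59).
Hence φ⁻¹(36) = 35.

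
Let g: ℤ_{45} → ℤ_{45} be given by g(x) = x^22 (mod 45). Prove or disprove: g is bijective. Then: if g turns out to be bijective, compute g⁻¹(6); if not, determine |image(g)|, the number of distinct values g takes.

12

g(2): Repeated squaring mod 45: 2^1 ≡ 2, 2^2 ≡ 2² = 4, 2^4 ≡ 4² = 16, 2^8 ≡ 16² = 256 ≡ 31, 2^16 ≡ 31² = 961 ≡ 16. Since 22 = 16 + 4 + 2, 2^22 ≡ 16·16·4: 16·16 = 256 ≡ 31, then 31·4 = 124 ≡ 34. So 2^22 ≡ 34 (mod 45).
g(7): Repeated squaring mod 45: 7^1 ≡ 7, 7^2 ≡ 7² = 49 ≡ 4, 7^4 ≡ 4² = 16, 7^8 ≡ 16² = 256 ≡ 31, 7^16 ≡ 31² = 961 ≡ 16. Since 22 = 16 + 4 + 2, 7^22 ≡ 16·16·4: 16·16 = 256 ≡ 31, then 31·4 = 124 ≡ 34. So 7^22 ≡ 34 (mod 45).
So g(2) = g(7) = 34 while 2 ≠ 7, therefore g is not injective, hence not bijective.
Since g is not bijective, we determine |image(g)|. Computing x^22 mod 45 for each x (by repeated squaring, reducing mod 45 at every step), the values g(0), g(1), …, g(44) are: 0, 1, 34, 9, 31, 40, 36, 34, 19, 36, 10, 16, 9, 4, 31, 0, 16, 19, 9, 1, 25, 36, 4, 4, 36, 25, 1, 9, 19, 16, 0, 31, 4, 9, 16, 10, 36, 19, 34, 36, 40, 31, 9, 34, 1.
The distinct values are {0, 1, 4, 9, 10, 16, 19, 25, 31, 34, 36, 40}; there are 12 of them.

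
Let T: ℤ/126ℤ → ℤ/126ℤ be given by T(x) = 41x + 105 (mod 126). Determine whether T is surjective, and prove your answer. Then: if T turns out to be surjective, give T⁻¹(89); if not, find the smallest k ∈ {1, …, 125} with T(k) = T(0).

58

Recall: T is surjective if every y in the codomain equals T(x) for some x in the domain.
Since gcd(41, 126) = 1, 41 is invertible modulo 126. Euclid's algorithm: 126 = 3·41 + 3, 41 = 13·3 + 2, 3 = 1·2 + 1; back-substituting gives 1 = 83·41 − 27·126, so 41⁻¹ ≡ 83 (mod 126).
For any y ∈ ℤ/126ℤ, x = 83(y − 105) mod 126 satisfies T(x) = 41·83(y − 105) + 105 ≡ y (since 41·83 ≡ 1 mod 126). So every y has a preimage.
Hence T is surjective.
Since T is surjective, we find T⁻¹(89): we need 41x ≡ 89 − 105 ≡ 110 (mod 126). Using 41⁻¹ = 83: x ≡ 83·110 = 9130 = 72·126 + 58, so x = 58.
Check: T(58) = 41·58 + 105 = 2483 = 19·126 + 89 ≡ 89 (mod 126).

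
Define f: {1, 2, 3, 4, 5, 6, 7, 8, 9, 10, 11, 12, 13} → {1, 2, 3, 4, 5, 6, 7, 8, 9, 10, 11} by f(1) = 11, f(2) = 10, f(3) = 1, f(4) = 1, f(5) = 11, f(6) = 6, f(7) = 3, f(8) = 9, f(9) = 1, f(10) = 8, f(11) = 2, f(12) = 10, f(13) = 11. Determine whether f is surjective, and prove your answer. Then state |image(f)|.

8

No element maps to 4, so f is not surjective.
The image of f is {1, 2, 3, 6, 8, 9, 10, 11}, which has 8 elements.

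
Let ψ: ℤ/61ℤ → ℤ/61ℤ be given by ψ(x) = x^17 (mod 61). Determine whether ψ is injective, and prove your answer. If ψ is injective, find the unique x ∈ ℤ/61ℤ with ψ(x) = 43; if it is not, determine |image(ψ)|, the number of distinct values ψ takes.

Since 61 is prime, the nonzero elements of ℤ/61ℤ form a cyclic group of order 60.
As gcd(17, 60) = 1, raising to the 17th power is a bijection on this group: if u^17 ≡ v^17 then (uv^{−1})^17 = 1, and the only element of order dividing gcd(17, 60) = 1 is 1, so u = v.
With ψ(0) = 0 this makes ψ injective on all of ℤ/61ℤ, hence bijective (finite equal-size domain and codomain). In particular ψ is injective.
Since ψ is injective, we find the preimage of 43. The inverse of x ↦ x^17 on (ℤ/61ℤ)^× is x ↦ x^53, because 17·53 = 901 = 15·60 + 1 ≡ 1 (mod 60) and x^{60} = 1 for x ≠ 0 (Fermat). So ψ⁻¹(43) = 43^53 mod 61.
Repeated squaring mod 61: 43^1 ≡ 43, 43^2 ≡ 43² = 1849 ≡ 19, 43^4 ≡ 19² = 361 ≡ 56, 43^8 ≡ 56² = 3136 ≡ 25, 43^16 ≡ 25² = 625 ≡ 15, 43^32 ≡ 15² = 225 ≡ 42. Since 53 = 32 + 16 + 4 + 1, 43^53 ≡ 42·15·56·43: 42·15 = 630 ≡ 20, then 20·56 = 1120 ≡ 22, then 22·43 = 946 ≡ 31. So 43^53 ≡ 31 (mod 61).
Hence ψ⁻¹(43) = 31.

31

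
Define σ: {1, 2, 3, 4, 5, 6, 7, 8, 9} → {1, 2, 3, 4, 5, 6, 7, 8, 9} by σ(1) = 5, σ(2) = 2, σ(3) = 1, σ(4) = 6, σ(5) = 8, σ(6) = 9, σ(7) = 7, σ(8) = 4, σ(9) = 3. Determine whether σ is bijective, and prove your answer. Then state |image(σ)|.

9

The values 5, 2, 1, 6, 8, 9, 7, 4, 3 are a permutation of {1, 2, 3, 4, 5, 6, 7, 8, 9}: each element appears exactly once.
So σ is injective and surjective, hence bijective.
The image of σ is {1, 2, 3, 4, 5, 6, 7, 8, 9}, which has 9 elements.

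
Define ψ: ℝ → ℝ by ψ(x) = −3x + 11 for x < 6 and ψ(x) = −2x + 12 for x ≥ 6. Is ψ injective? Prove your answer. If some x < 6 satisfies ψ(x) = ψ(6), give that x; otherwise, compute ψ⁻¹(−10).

Both pieces are strictly decreasing (slopes −3 and −2), so each is injective on its own interval.
The left piece maps (−∞, 6) onto (−7, ∞); the right piece maps [6, ∞) onto (−∞, 0].
These images overlap. In particular ψ(6) = 0 (right piece), and solving −3x + 11 = 0 on the left piece gives x = 11/3 < 6.
So ψ(11/3) = ψ(6) with 11/3 ≠ 6, and ψ is not injective. This x = 11/3 is the requested value below 6.

11/3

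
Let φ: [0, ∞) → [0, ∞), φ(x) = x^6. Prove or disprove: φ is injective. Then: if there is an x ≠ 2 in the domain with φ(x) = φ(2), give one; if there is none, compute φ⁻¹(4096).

4

On [0, ∞), x ↦ x^6 is strictly increasing, so φ(x_1) = φ(x_2) forces x_1 = x_2. Therefore φ is injective.
Since x ↦ x^6 is strictly increasing on [0, ∞), it is injective there, so no x ≠ 2 in the domain has φ(x) = φ(2). We therefore compute φ⁻¹(4096) = 4096^{1/6} = 4 (indeed 4^6 = 4096).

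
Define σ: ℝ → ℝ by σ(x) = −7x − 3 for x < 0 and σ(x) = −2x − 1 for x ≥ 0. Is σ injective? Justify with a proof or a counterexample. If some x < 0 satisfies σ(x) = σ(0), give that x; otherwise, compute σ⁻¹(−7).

-2/7

Both pieces are strictly decreasing (slopes −7 and −2), so each is injective on its own interval.
The left piece maps (−∞, 0) onto (−3, ∞); the right piece maps [0, ∞) onto (−∞, −1].
These images overlap. In particular σ(0) = −1 (right piece), and solving −7x − 3 = −1 on the left piece gives x = −2/7 < 0.
So σ(−2/7) = σ(0) with −2/7 ≠ 0, and σ is not injective. This x = −2/7 is the requested value below 0.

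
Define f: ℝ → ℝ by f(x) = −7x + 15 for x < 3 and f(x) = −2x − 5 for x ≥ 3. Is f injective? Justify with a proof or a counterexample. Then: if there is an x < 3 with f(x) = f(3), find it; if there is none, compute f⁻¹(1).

2

Both pieces are strictly decreasing (slopes −7 and −2), so each is injective on its own interval.
The left piece maps (−∞, 3) onto (−6, ∞); the right piece maps [3, ∞) onto (−∞, −11].
These images are disjoint, so no value is attained by both pieces. Therefore f is injective.
Because the two images are disjoint, no x < 3 has f(x) = f(3), so we compute f⁻¹(1): 1 lies in (−6, ∞), so solve −7x + 15 = 1: x = (1 − 15)/(−7) = 2.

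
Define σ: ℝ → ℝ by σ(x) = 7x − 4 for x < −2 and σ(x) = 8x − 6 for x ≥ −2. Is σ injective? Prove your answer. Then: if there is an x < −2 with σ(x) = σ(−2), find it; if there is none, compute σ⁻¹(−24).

-18/7

Both pieces are strictly increasing (slopes 7 and 8), so each is injective on its own interval.
The left piece maps (−∞, −2) onto (−∞, −18); the right piece maps [−2, ∞) onto [−22, ∞).
These images overlap. In particular σ(−2) = −22 (right piece), and solving 7x − 4 = −22 on the left piece gives x = −18/7 < −2.
So σ(−18/7) = σ(−2) with −18/7 ≠ −2, and σ is not injective. This x = −18/7 is the requested value below −2.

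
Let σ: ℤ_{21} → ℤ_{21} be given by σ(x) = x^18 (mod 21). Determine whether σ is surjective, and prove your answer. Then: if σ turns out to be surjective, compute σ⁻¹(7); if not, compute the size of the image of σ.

σ(1) = 1^18 = 1.
σ(2): Repeated squaring mod 21: 2^1 ≡ 2, 2^2 ≡ 2² = 4, 2^4 ≡ 4² = 16, 2^8 ≡ 16² = 256 ≡ 4, 2^16 ≡ 4² = 16. Since 18 = 16 + 2, 2^18 ≡ 16·4: 16·4 = 64 ≡ 1. So 2^18 ≡ 1 (mod 21).
So σ(1) = σ(2) = 1 while 1 ≠ 2, thus σ is not injective.
A non-injective map from the 21-element set ℤ_{21} to itself takes at most 20 distinct values, so it cannot be surjective. So σ is not surjective.
Since σ is not surjective, we determine |image(σ)|. Computing x^18 mod 21 for each x (by repeated squaring, reducing mod 21 at every step), the values σ(0), σ(1), …, σ(20) are: 0, 1, 1, 15, 1, 1, 15, 7, 1, 15, 1, 1, 15, 1, 7, 15, 1, 1, 15, 1, 1.
The distinct values are {0, 1, 7, 15}; there are 4 of them.

4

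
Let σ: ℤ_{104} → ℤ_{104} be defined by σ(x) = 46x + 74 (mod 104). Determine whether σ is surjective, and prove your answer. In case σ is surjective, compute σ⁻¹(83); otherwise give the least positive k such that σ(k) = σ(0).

Since gcd(46, 104) = 2, we have 46x ≡ 0 (mod 2) for all x, so σ(x) ≡ 0 (mod 2).
But 1 ≢ 0 (mod 2), so 1 ∈ ℤ_{104} has no preimage. So σ is not surjective.
Since σ is not surjective, we find the least positive k with σ(k) = σ(0): this means 46k ≡ 0 (mod 104), i.e. 104 ∣ 46k. Since gcd(46, 104) = 2, dividing through by 2 this holds exactly when 52 ∣ 23k, and as gcd(23, 52) = 1, exactly when 52 ∣ k.
The smallest positive such k is 52.

52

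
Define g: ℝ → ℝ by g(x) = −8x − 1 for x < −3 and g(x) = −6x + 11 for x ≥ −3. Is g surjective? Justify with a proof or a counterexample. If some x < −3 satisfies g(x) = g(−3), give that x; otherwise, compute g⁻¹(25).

-15/4

Both pieces are strictly decreasing (slopes −8 and −6), so each is injective on its own interval.
The left piece maps (−∞, −3) onto (23, ∞); the right piece maps [−3, ∞) onto (−∞, 29].
The union (23, ∞) ∪ (−∞, 29] covers ℝ, so g is surjective.
For the follow-up: the images overlap, so an x < −3 with g(x) = g(−3) exists. g(−3) = 29; solving −8x − 1 = 29 for x < −3 gives x = (29 + 1)/(−8) = −15/4.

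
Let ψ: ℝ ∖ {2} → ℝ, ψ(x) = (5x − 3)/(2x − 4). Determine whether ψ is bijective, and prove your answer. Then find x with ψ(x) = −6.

If ψ(x) = 5/2, cross-multiplying gives 2(5x − 3) = 5(2x − 4), which simplifies to −6 = −20 — false.  So 5/2 has no preimage and ψ is not surjective.
Therefore ψ is not bijective.
Solving ψ(x) = −6: cross-multiplying gives 5x − 3 = −6(2x − 4), which rearranges to 17x = 27, so x = 27/17.

27/17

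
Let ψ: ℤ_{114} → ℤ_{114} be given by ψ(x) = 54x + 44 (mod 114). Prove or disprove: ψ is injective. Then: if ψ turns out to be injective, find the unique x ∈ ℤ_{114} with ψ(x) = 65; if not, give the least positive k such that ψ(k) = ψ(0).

We have gcd(54, 114) = 6 > 1. Taking u = 0 and v = 19: ψ(0) = 44 and ψ(19) = 54·19 + 44 = 1070 ≡ 44 (mod 114).
So ψ(0) = ψ(19) while 0 ≠ 19, thus ψ is not injective.
Since ψ is not injective, we find the least positive k with ψ(k) = ψ(0): this means 54k ≡ 0 (mod 114), i.e. 114 ∣ 54k. Since gcd(54, 114) = 6, dividing through by 6 this holds exactly when 19 ∣ 9k, and as gcd(9, 19) = 1, exactly when 19 ∣ k.
The smallest positive such k is 19.

19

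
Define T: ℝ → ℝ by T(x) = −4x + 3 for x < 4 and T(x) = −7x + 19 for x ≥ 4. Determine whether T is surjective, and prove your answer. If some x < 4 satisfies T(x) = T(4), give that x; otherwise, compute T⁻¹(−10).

3

Both pieces are strictly decreasing (slopes −4 and −7), so each is injective on its own interval.
The left piece maps (−∞, 4) onto (−13, ∞); the right piece maps [4, ∞) onto (−∞, −9].
The union (−13, ∞) ∪ (−∞, −9] covers ℝ, so T is surjective.
For the follow-up: the images overlap, so an x < 4 with T(x) = T(4) exists. T(4) = −9; solving −4x + 3 = −9 for x < 4 gives x = (−9 − 3)/(−4) = 3.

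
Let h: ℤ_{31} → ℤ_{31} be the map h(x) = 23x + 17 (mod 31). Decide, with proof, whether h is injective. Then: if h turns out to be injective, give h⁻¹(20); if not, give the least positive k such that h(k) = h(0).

Recall that h is injective if h(a) = h(b) implies a = b.
Suppose h(a) = h(b) in ℤ_{31}. Then 23a + 17 ≡ 23b + 17 (mod 31), so 23(a − b) ≡ 0 (mod 31).
Since gcd(23, 31) = 1, 23 is invertible modulo 31, so a − b ≡ 0 (mod 31), i.e. a = b.
So h is injective.
We now compute 23⁻¹ mod 31 explicitly. Euclid's algorithm: 31 = 1·23 + 8, 23 = 2·8 + 7, 8 = 1·7 + 1; back-substituting gives 1 = 27·23 − 20·31, so 23⁻¹ ≡ 27 (mod 31).
Since h is injective, we find h⁻¹(20): we need 23x ≡ 20 − 17 ≡ 3 (mod 31). Using 23⁻¹ = 27: x ≡ 27·3 = 81 = 2·31 + 19, so x = 19.
Check: h(19) = 23·19 + 17 = 454 = 14·31 + 20 ≡ 20 (mod 31).

19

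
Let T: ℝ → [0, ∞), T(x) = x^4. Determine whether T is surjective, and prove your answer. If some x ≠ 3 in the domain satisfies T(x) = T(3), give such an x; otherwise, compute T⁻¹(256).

-3

For any y ∈ [0, ∞), x = y^{1/4} ∈ ℝ satisfies x^4 = y, so T is surjective.
For the follow-up, such an x exists: taking x = −3 ∈ ℝ gives T(−3) = 81 = T(3) with −3 ≠ 3.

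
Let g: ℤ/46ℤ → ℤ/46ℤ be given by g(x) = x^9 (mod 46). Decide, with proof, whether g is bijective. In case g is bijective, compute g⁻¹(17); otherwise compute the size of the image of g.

Computing x^9 mod 46 for each x (by repeated squaring, reducing mod 46 at every step), the values g(0), g(1), …, g(45) are: 0, 1, 6, 41, 36, 11, 16, 15, 32, 25, 20, 19, 4, 3, 44, 37, 8, 7, 12, 33, 28, 17, 22, 23, 24, 29, 18, 13, 34, 39, 38, 9, 2, 43, 42, 27, 26, 21, 14, 31, 30, 35, 10, 5, 40, 45.
Every element of ℤ/46ℤ appears exactly once in this list, so g is a bijection, and in particular bijective.
Since g is bijective, we read off the preimage of 17 from the same table: g(21) = 17, so g⁻¹(17) = 21.

21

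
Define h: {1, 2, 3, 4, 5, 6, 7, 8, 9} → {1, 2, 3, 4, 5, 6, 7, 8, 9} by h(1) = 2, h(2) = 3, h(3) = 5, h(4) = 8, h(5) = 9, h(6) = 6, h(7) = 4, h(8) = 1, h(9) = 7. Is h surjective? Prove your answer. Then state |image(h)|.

9

Every element of the codomain has a preimage: 1 = h(8), 2 = h(1), 3 = h(2), 4 = h(7), 5 = h(3), 6 = h(6), 7 = h(9), 8 = h(4), 9 = h(5).
Thus h is surjective.
The image of h is {1, 2, 3, 4, 5, 6, 7, 8, 9}, which has 9 elements.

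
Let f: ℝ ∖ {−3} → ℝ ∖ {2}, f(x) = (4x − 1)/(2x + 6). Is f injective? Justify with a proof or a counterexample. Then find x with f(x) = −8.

-47/20

Suppose f(a) = f(b). Cross-multiplying: (4a − 1)(2b + 6) = (4b − 1)(2a + 6).
Expanding both sides and cancelling the symmetric terms leaves 26·(a − b) = 0. Since 26 ≠ 0, a = b. Therefore f is injective.
Solving f(x) = −8: cross-multiplying gives 4x − 1 = −8(2x + 6), which rearranges to 20x = −47, so x = −47/20.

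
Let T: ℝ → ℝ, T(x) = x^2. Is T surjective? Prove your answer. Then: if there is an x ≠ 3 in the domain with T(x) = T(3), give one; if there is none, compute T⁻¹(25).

-3

Since 2 is even, x^2 ≥ 0 for all x ∈ ℝ, so −1 ∈ ℝ has no preimage. Therefore T is not surjective.
For the follow-up, such an x exists: taking x = −3 ∈ ℝ gives T(−3) = 9 = T(3) with −3 ≠ 3.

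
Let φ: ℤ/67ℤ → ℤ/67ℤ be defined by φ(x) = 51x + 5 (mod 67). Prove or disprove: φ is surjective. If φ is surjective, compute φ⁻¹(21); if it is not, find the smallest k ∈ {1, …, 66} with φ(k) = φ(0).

66

Since gcd(51, 67) = 1, 51 is invertible modulo 67. Euclid's algorithm: 67 = 1·51 + 16, 51 = 3·16 + 3, 16 = 5·3 + 1; back-substituting gives 1 = 46·51 − 35·67, so 51⁻¹ ≡ 46 (mod 67).
Then y ↦ 46(y − 5) is a two-sided inverse to φ, so every y ∈ ℤ/67ℤ has a preimage.
So φ is surjective.
Since φ is surjective, we find φ⁻¹(21): we need 51x ≡ 21 − 5 ≡ 16 (mod 67). Using 51⁻¹ = 46: x ≡ 46·16 = 736 = 10·67 + 66, so x = 66.
Check: φ(66) = 51·66 + 5 = 3371 = 50·67 + 21 ≡ 21 (mod 67).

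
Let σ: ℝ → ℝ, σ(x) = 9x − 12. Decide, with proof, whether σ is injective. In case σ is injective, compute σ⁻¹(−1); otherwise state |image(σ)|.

Suppose σ(u) = σ(v). Then 9u − 12 = 9v − 12, hence 9u = 9v, so u = v.
Thus σ is injective.
Since σ is injective, we compute σ⁻¹(−1) = (−1 + 12)/9 = 11/9.

11/9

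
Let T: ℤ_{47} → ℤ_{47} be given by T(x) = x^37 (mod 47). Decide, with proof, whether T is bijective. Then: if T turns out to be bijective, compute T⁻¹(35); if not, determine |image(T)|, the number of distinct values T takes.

33

Since 47 is prime, the nonzero elements of ℤ_{47} form a cyclic group of order 46.
As gcd(37, 46) = 1, raising to the 37th power is a bijection on this group: if x_1^37 ≡ x_2^37 then (x_1x_2^{−1})^37 = 1, and the only element of order dividing gcd(37, 46) = 1 is 1, so x_1 = x_2.
With T(0) = 0 this makes T injective on all of ℤ_{47}, hence bijective (finite equal-size domain and codomain). In particular T is bijective.
Since T is bijective, we find the preimage of 35. The inverse of x ↦ x^37 on (ℤ_{47})^× is x ↦ x^5, because 37·5 = 185 = 4·46 + 1 ≡ 1 (mod 46) and x^{46} = 1 for x ≠ 0 (Fermat). So T⁻¹(35) = 35^5 mod 47.
Repeated squaring mod 47: 35^1 ≡ 35, 35^2 ≡ 35² = 1225 ≡ 3, 35^4 ≡ 3² = 9. Since 5 = 4 + 1, 35^5 ≡ 9·35: 9·35 = 315 ≡ 33. So 35^5 ≡ 33 (mod 47).
Hence T⁻¹(35) = 33.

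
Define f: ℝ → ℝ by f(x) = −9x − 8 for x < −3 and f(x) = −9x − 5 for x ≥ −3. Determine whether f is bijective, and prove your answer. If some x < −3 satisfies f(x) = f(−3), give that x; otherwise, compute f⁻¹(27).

Both pieces are strictly decreasing (slopes −9 and −9), so each is injective on its own interval.
The left piece maps (−∞, −3) onto (19, ∞); the right piece maps [−3, ∞) onto (−∞, 22].
These images overlap. In particular f(−3) = 22 (right piece), and solving −9x − 8 = 22 on the left piece gives x = −10/3 < −3.
So f(−10/3) = f(−3) with −10/3 ≠ −3, and f is not injective, hence not bijective. This x = −10/3 is the requested value below −3.

-10/3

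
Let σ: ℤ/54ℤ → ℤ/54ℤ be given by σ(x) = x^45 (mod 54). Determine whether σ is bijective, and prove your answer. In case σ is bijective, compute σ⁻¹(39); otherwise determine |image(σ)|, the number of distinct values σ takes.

σ(0) = 0^45 = 0.
σ(6): Repeated squaring mod 54: 6^1 ≡ 6, 6^2 ≡ 6² = 36, 6^4 ≡ 36² = 1296 ≡ 0, 6^8 ≡ 0² = 0, 6^16 ≡ 0² = 0, 6^32 ≡ 0² = 0. Since 45 = 32 + 8 + 4 + 1, 6^45 ≡ 0·0·0·6: 0·0 = 0, then 0·0 = 0, then 0·6 = 0. So 6^45 ≡ 0 (mod 54).
So σ(0) = σ(6) = 0 while 0 ≠ 6, therefore σ is not injective, hence not bijective.
Since σ is not bijective, we determine |image(σ)|. Computing x^45 mod 54 for each x (by repeated squaring, reducing mod 54 at every step), the values σ(0), σ(1), …, σ(53) are: 0, 1, 26, 27, 28, 53, 0, 1, 26, 27, 28, 53, 0, 1, 26, 27, 28, 53, 0, 1, 26, 27, 28, 53, 0, 1, 26, 27, 28, 53, 0, 1, 26, 27, 28, 53, 0, 1, 26, 27, 28, 53, 0, 1, 26, 27, 28, 53, 0, 1, 26, 27, 28, 53.
The distinct values are {0, 1, 26, 27, 28, 53}; there are 6 of them.

6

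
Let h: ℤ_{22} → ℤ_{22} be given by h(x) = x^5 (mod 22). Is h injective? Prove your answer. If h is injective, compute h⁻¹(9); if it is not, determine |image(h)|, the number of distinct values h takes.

h(1) = 1^5 = 1.
h(3): Repeated squaring mod 22: 3^1 ≡ 3, 3^2 ≡ 3² = 9, 3^4 ≡ 9² = 81 ≡ 15. Since 5 = 4 + 1, 3^5 ≡ 15·3: 15·3 = 45 ≡ 1. So 3^5 ≡ 1 (mod 22).
So h(1) = h(3) = 1 while 1 ≠ 3, therefore h is not injective.
Since h is not injective, we determine |image(h)|. Computing x^5 mod 22 for each x (by repeated squaring, reducing mod 22 at every step), the values h(0), h(1), …, h(21) are: 0, 1, 10, 1, 12, 1, 10, 21, 10, 1, 10, 11, 12, 21, 12, 1, 12, 21, 10, 21, 12, 21.
The distinct values are {0, 1, 10, 11, 12, 21}; there are 6 of them.

6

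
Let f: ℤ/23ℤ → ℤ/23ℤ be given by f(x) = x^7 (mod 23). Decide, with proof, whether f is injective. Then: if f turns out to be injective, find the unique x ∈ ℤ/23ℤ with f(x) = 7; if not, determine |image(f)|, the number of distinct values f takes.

Since 23 is prime, the nonzero elements of ℤ/23ℤ form a cyclic group of order 22.
As gcd(7, 22) = 1, raising to the 7th power is a bijection on this group: if a^7 ≡ b^7 then (ab^{−1})^7 = 1, and the only element of order dividing gcd(7, 22) = 1 is 1, so a = b.
With f(0) = 0 this makes f injective on all of ℤ/23ℤ, hence bijective (finite equal-size domain and codomain). In particular f is injective.
Since f is injective, we find the preimage of 7. The inverse of x ↦ x^7 on (ℤ/23ℤ)^× is x ↦ x^19, because 7·19 = 133 = 6·22 + 1 ≡ 1 (mod 22) and x^{22} = 1 for x ≠ 0 (Fermat). So f⁻¹(7) = 7^19 mod 23.
Repeated squaring mod 23: 7^1 ≡ 7, 7^2 ≡ 7² = 49 ≡ 3, 7^4 ≡ 3² = 9, 7^8 ≡ 9² = 81 ≡ 12, 7^16 ≡ 12² = 144 ≡ 6. Since 19 = 16 + 2 + 1, 7^19 ≡ 6·3·7: 6·3 = 18, then 18·7 = 126 ≡ 11. So 7^19 ≡ 11 (mod 23).
Hence f⁻¹(7) = 11.

11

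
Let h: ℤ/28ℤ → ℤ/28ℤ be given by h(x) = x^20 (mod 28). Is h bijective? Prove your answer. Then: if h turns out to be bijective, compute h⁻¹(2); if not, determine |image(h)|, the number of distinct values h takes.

8

h(6): Repeated squaring mod 28: 6^1 ≡ 6, 6^2 ≡ 6² = 36 ≡ 8, 6^4 ≡ 8² = 64 ≡ 8, 6^8 ≡ 8² = 64 ≡ 8, 6^16 ≡ 8² = 64 ≡ 8. Since 20 = 16 + 4, 6^20 ≡ 8·8: 8·8 = 64 ≡ 8. So 6^20 ≡ 8 (mod 28).
h(8): Repeated squaring mod 28: 8^1 ≡ 8, 8^2 ≡ 8² = 64 ≡ 8, 8^4 ≡ 8² = 64 ≡ 8, 8^8 ≡ 8² = 64 ≡ 8, 8^16 ≡ 8² = 64 ≡ 8. Since 20 = 16 + 4, 8^20 ≡ 8·8: 8·8 = 64 ≡ 8. So 8^20 ≡ 8 (mod 28).
So h(6) = h(8) = 8 while 6 ≠ 8, thus h is not injective, hence not bijective.
Since h is not bijective, we determine |image(h)|. Computing x^20 mod 28 for each x (by repeated squaring, reducing mod 28 at every step), the values h(0), h(1), …, h(27) are: 0, 1, 4, 9, 16, 25, 8, 21, 8, 25, 16, 9, 4, 1, 0, 1, 4, 9, 16, 25, 8, 21, 8, 25, 16, 9, 4, 1.
The distinct values are {0, 1, 4, 8, 9, 16, 21, 25}; there are 8 of them.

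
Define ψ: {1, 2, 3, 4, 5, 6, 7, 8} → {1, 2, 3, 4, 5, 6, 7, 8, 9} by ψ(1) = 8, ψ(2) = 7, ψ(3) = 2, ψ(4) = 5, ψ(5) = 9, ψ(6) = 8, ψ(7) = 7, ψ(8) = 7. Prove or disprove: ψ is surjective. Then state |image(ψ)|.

5

No element maps to 1, so ψ is not surjective.
The image of ψ is {2, 5, 7, 8, 9}, which has 5 elements.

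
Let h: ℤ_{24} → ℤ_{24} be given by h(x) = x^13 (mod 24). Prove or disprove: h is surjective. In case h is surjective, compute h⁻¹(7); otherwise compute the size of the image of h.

h(0) = 0^13 = 0.
h(6): Repeated squaring mod 24: 6^1 ≡ 6, 6^2 ≡ 6² = 36 ≡ 12, 6^4 ≡ 12² = 144 ≡ 0, 6^8 ≡ 0² = 0. Since 13 = 8 + 4 + 1, 6^13 ≡ 0·0·6: 0·0 = 0, then 0·6 = 0. So 6^13 ≡ 0 (mod 24).
So h(0) = h(6) = 0 while 0 ≠ 6, so h is not injective.
A non-injective map from the 24-element set ℤ_{24} to itself takes at most 23 distinct values, so it cannot be surjective. Thus h is not surjective.
Since h is not surjective, we determine |image(h)|. Computing x^13 mod 24 for each x (by repeated squaring, reducing mod 24 at every step), the values h(0), h(1), …, h(23) are: 0, 1, 8, 3, 16, 5, 0, 7, 8, 9, 16, 11, 0, 13, 8, 15, 16, 17, 0, 19, 8, 21, 16, 23.
The distinct values are {0, 1, 3, 5, 7, 8, 9, 11, 13, 15, 16, 17, 19, 21, 23}; there are 15 of them.

15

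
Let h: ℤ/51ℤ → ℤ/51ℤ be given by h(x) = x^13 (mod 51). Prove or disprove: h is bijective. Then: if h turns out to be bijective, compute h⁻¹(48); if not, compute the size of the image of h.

12

Computing x^13 mod 51 for each x (by repeated squaring, reducing mod 51 at every step), the values h(0), h(1), …, h(50) are: 0, 1, 32, 12, 4, 20, 27, 40, 26, 42, 28, 41, 48, 13, 5, 36, 16, 17, 18, 49, 29, 21, 37, 44, 6, 43, 8, 45, 7, 14, 30, 22, 2, 33, 34, 35, 15, 46, 38, 3, 10, 23, 9, 25, 11, 24, 31, 47, 39, 19, 50.
Every element of ℤ/51ℤ appears exactly once in this list, so h is a bijection, and in particular bijective.
Since h is bijective, we read off the preimage of 48 from the same table: h(12) = 48, so h⁻¹(48) = 12.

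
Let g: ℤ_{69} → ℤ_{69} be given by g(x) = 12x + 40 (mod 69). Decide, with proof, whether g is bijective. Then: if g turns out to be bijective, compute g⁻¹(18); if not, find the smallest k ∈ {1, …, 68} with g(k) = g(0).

23

We have gcd(12, 69) = 3 > 1. Taking x_1 = 0 and x_2 = 23: g(0) = 40 and g(23) = 12·23 + 40 = 316 ≡ 40 (mod 69).
So g(0) = g(23) while 0 ≠ 23, so g is not injective, hence not bijective.
Since g is not bijective, we find the least positive k with g(k) = g(0): this means 12k ≡ 0 (mod 69), i.e. 69 ∣ 12k. Since gcd(12, 69) = 3, dividing through by 3 this holds exactly when 23 ∣ 4k, and as gcd(4, 23) = 1, exactly when 23 ∣ k.
The smallest positive such k is 23.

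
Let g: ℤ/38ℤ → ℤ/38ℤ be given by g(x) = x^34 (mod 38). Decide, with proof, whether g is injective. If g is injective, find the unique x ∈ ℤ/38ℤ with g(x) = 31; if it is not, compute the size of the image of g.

g(18): Repeated squaring mod 38: 18^1 ≡ 18, 18^2 ≡ 18² = 324 ≡ 20, 18^4 ≡ 20² = 400 ≡ 20, 18^8 ≡ 20² = 400 ≡ 20, 18^16 ≡ 20² = 400 ≡ 20, 18^32 ≡ 20² = 400 ≡ 20. Since 34 = 32 + 2, 18^34 ≡ 20·20: 20·20 = 400 ≡ 20. So 18^34 ≡ 20 (mod 38).
g(20): Repeated squaring mod 38: 20^1 ≡ 20, 20^2 ≡ 20² = 400 ≡ 20, 20^4 ≡ 20² = 400 ≡ 20, 20^8 ≡ 20² = 400 ≡ 20, 20^16 ≡ 20² = 400 ≡ 20, 20^32 ≡ 20² = 400 ≡ 20. Since 34 = 32 + 2, 20^34 ≡ 20·20: 20·20 = 400 ≡ 20. So 20^34 ≡ 20 (mod 38).
So g(18) = g(20) = 20 while 18 ≠ 20, so g is not injective.
Since g is not injective, we determine |image(g)|. Computing x^34 mod 38 for each x (by repeated squaring, reducing mod 38 at every step), the values g(0), g(1), …, g(37) are: 0, 1, 24, 17, 6, 35, 28, 7, 30, 23, 4, 11, 26, 9, 16, 25, 36, 5, 20, 19, 20, 5, 36, 25, 16, 9, 26, 11, 4, 23, 30, 7, 28, 35, 6, 17, 24, 1.
The distinct values are {0, 1, 4, 5, 6, 7, 9, 11, 16, 17, 19, 20, 23, 24, 25, 26, 28, 30, 35, 36}; there are 20 of them.

20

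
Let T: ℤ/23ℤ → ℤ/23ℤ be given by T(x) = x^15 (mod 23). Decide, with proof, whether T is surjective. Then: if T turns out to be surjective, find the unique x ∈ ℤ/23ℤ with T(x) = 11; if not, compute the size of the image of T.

20

Since 23 is prime, the nonzero elements of ℤ/23ℤ form a cyclic group of order 22.
As gcd(15, 22) = 1, raising to the 15th power is a bijection on this group: if x_1^15 ≡ x_2^15 then (x_1x_2^{−1})^15 = 1, and the only element of order dividing gcd(15, 22) = 1 is 1, so x_1 = x_2.
With T(0) = 0 this makes T injective on all of ℤ/23ℤ, hence bijective (finite equal-size domain and codomain). In particular T is surjective.
Since T is surjective, we find the preimage of 11. The inverse of x ↦ x^15 on (ℤ/23ℤ)^× is x ↦ x^3, because 15·3 = 45 = 2·22 + 1 ≡ 1 (mod 22) and x^{22} = 1 for x ≠ 0 (Fermat). So T⁻¹(11) = 11^3 mod 23.
Repeated squaring mod 23: 11^1 ≡ 11, 11^2 ≡ 11² = 121 ≡ 6. Since 3 = 2 + 1, 11^3 ≡ 6·11: 6·11 = 66 ≡ 20. So 11^3 ≡ 20 (mod 23).
Hence T⁻¹(11) = 20.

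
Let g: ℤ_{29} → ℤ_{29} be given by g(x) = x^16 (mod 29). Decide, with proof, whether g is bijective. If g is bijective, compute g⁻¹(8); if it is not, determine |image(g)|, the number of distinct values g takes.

g(2): Repeated squaring mod 29: 2^1 ≡ 2, 2^2 ≡ 2² = 4, 2^4 ≡ 4² = 16, 2^8 ≡ 16² = 256 ≡ 24, 2^16 ≡ 24² = 576 ≡ 25. So 2^16 ≡ 25 (mod 29).
g(5): Repeated squaring mod 29: 5^1 ≡ 5, 5^2 ≡ 5² = 25, 5^4 ≡ 25² = 625 ≡ 16, 5^8 ≡ 16² = 256 ≡ 24, 5^16 ≡ 24² = 576 ≡ 25. So 5^16 ≡ 25 (mod 29).
So g(2) = g(5) = 25 while 2 ≠ 5, thus g is not injective, hence not bijective.
Since g is not bijective, we determine |image(g)|. Computing x^16 mod 29 for each x (by repeated squaring, reducing mod 29 at every step), the values g(0), g(1), …, g(28) are: 0, 1, 25, 20, 16, 25, 7, 20, 23, 23, 16, 24, 1, 24, 7, 7, 24, 1, 24, 16, 23, 23, 20, 7, 25, 16, 20, 25, 1.
The distinct values are {0, 1, 7, 16, 20, 23, 24, 25}; there are 8 of them.

8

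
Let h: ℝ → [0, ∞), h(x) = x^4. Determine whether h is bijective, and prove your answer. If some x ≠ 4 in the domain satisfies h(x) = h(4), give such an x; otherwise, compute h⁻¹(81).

-4

h(4) = 256 = (−4)^4 = h(−4) (since 4 is even), with 4 ≠ −4. So h is not injective, hence not bijective.
For the follow-up, such an x exists: taking x = −4 ∈ ℝ gives h(−4) = 256 = h(4) with −4 ≠ 4.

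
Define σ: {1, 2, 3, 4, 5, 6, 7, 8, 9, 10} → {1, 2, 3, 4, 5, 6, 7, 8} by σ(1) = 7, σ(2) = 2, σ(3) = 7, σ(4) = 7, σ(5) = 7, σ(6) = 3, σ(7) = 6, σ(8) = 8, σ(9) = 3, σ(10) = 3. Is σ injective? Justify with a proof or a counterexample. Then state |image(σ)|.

5

σ(1) = 7 = σ(3) with 1 ≠ 3, so σ is not injective.
The image of σ is {2, 3, 6, 7, 8}, which has 5 elements.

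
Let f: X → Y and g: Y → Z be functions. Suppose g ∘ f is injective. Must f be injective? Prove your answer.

injective

Suppose f(a) = f(b). Applying g: (g ∘ f)(a) = (g ∘ f)(b). Since g ∘ f is injective, a = b. Thus f is injective.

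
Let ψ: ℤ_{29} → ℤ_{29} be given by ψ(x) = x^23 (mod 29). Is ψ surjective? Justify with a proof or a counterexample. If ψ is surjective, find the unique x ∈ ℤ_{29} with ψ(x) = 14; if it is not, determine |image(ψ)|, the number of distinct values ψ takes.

Since 29 is prime, the nonzero elements of ℤ_{29} form a cyclic group of order 28.
As gcd(23, 28) = 1, raising to the 23rd power is a bijection on this group: if x_1^23 ≡ x_2^23 then (x_1x_2^{−1})^23 = 1, and the only element of order dividing gcd(23, 28) = 1 is 1, so x_1 = x_2.
With ψ(0) = 0 this makes ψ injective on all of ℤ_{29}, hence bijective (finite equal-size domain and codomain). In particular ψ is surjective.
Since ψ is surjective, we find the preimage of 14. The inverse of x ↦ x^23 on (ℤ_{29})^× is x ↦ x^11, because 23·11 = 253 = 9·28 + 1 ≡ 1 (mod 28) and x^{28} = 1 for x ≠ 0 (Fermat). So ψ⁻¹(14) = 14^11 mod 29.
Repeated squaring mod 29: 14^1 ≡ 14, 14^2 ≡ 14² = 196 ≡ 22, 14^4 ≡ 22² = 484 ≡ 20, 14^8 ≡ 20² = 400 ≡ 23. Since 11 = 8 + 2 + 1, 14^11 ≡ 23·22·14: 23·22 = 506 ≡ 13, then 13·14 = 182 ≡ 8. So 14^11 ≡ 8 (mod 29).
Hence ψ⁻¹(14) = 8.

8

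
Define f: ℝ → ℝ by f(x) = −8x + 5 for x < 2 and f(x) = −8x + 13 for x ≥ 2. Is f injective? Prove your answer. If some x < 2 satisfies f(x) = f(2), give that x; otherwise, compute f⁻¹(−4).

1

Both pieces are strictly decreasing (slopes −8 and −8), so each is injective on its own interval.
The left piece maps (−∞, 2) onto (−11, ∞); the right piece maps [2, ∞) onto (−∞, −3].
These images overlap. In particular f(2) = −3 (right piece), and solving −8x + 5 = −3 on the left piece gives x = 1 < 2.
So f(1) = f(2) with 1 ≠ 2, and f is not injective. This x = 1 is the requested value below 2.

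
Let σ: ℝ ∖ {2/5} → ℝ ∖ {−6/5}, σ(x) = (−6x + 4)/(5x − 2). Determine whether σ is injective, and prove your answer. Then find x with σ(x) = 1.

6/11

Suppose σ(s) = σ(t). Cross-multiplying: (−6s + 4)(5t − 2) = (−6t + 4)(5s − 2).
Expanding both sides and cancelling the symmetric terms leaves −8·(s − t) = 0. Since −8 ≠ 0, s = t. Hence σ is injective.
Solving σ(x) = 1: cross-multiplying gives −6x + 4 = 1(5x − 2), which rearranges to −11x = −6, so x = 6/11.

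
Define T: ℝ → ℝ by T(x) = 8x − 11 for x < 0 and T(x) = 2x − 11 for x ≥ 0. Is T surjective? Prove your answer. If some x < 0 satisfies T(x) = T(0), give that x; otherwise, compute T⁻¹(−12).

-1/8

Both pieces are strictly increasing (slopes 8 and 2), so each is injective on its own interval.
The left piece maps (−∞, 0) onto (−∞, −11); the right piece maps [0, ∞) onto [−11, ∞).
These images together cover ℝ, so T is surjective.
Because the two images are disjoint, no x < 0 has T(x) = T(0), so we compute T⁻¹(−12): −12 lies in (−∞, −11), so solve 8x − 11 = −12: x = (−12 + 11)/8 = −1/8.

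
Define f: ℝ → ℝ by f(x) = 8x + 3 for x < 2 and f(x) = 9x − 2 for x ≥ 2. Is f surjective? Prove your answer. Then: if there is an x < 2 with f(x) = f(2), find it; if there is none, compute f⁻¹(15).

13/8

Both pieces are strictly increasing (slopes 8 and 9), so each is injective on its own interval.
The left piece maps (−∞, 2) onto (−∞, 19); the right piece maps [2, ∞) onto [16, ∞).
The union (−∞, 19) ∪ [16, ∞) covers ℝ, so f is surjective.
For the follow-up: the images overlap, so an x < 2 with f(x) = f(2) exists. f(2) = 16; solving 8x + 3 = 16 for x < 2 gives x = (16 − 3)/8 = 13/8.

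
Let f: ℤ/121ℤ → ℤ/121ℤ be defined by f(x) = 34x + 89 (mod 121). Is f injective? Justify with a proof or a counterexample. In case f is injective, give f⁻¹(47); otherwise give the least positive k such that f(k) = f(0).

Suppose f(x_1) = f(x_2) in ℤ/121ℤ. Then 34x_1 + 89 ≡ 34x_2 + 89 (mod 121), hence 34(x_1 − x_2) ≡ 0 (mod 121).
Since gcd(34, 121) = 1, 34 is invertible modulo 121, thus x_1 − x_2 ≡ 0 (mod 121), i.e. x_1 = x_2.
Therefore f is injective.
We now compute 34⁻¹ mod 121 explicitly. Euclid's algorithm: 121 = 3·34 + 19, 34 = 1·19 + 15, 19 = 1·15 + 4, 15 = 3·4 + 3, 4 = 1·3 + 1; back-substituting gives 1 = 89·34 − 25·121, so 34⁻¹ ≡ 89 (mod 121).
Since f is injective, we find f⁻¹(47): we need 34x ≡ 47 − 89 ≡ 79 (mod 121). Using 34⁻¹ = 89: x ≡ 89·79 = 7031 = 58·121 + 13, so x = 13.
Check: f(13) = 34·13 + 89 = 531 = 4·121 + 47 ≡ 47 (mod 121).

13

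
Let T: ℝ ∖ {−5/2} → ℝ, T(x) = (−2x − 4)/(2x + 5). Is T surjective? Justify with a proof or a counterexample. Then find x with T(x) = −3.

-11/4

If T(x) = −1, cross-multiplying gives 2(−2x − 4) = −2(2x + 5), which simplifies to −8 = −10 — false.  So −1 has no preimage and T is not surjective.
Solving T(x) = −3: cross-multiplying gives −2x − 4 = −3(2x + 5), which rearranges to 4x = −11, so x = −11/4.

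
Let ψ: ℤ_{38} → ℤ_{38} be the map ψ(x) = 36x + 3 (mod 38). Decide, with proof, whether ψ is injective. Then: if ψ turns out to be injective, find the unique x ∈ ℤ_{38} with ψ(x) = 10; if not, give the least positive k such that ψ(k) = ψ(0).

19

We have gcd(36, 38) = 2 > 1. Taking x_1 = 0 and x_2 = 19: ψ(0) = 3 and ψ(19) = 36·19 + 3 = 687 ≡ 3 (mod 38).
So ψ(0) = ψ(19) while 0 ≠ 19, so ψ is not injective.
Since ψ is not injective, we find the least positive k with ψ(k) = ψ(0): this means 36k ≡ 0 (mod 38), i.e. 38 ∣ 36k. Since gcd(36, 38) = 2, dividing through by 2 this holds exactly when 19 ∣ 18k, and as gcd(18, 19) = 1, exactly when 19 ∣ k.
The smallest positive such k is 19.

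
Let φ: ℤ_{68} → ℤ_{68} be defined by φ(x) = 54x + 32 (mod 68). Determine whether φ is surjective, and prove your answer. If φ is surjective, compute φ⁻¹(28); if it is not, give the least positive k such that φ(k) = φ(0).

34

Since gcd(54, 68) = 2, we have 54x ≡ 0 (mod 2) for all x, so φ(x) ≡ 0 (mod 2).
But 1 ≢ 0 (mod 2), so 1 ∈ ℤ_{68} has no preimage. So φ is not surjective.
Since φ is not surjective, we find the least positive k with φ(k) = φ(0): this means 54k ≡ 0 (mod 68), i.e. 68 ∣ 54k. Since gcd(54, 68) = 2, dividing through by 2 this holds exactly when 34 ∣ 27k, and as gcd(27, 34) = 1, exactly when 34 ∣ k.
The smallest positive such k is 34.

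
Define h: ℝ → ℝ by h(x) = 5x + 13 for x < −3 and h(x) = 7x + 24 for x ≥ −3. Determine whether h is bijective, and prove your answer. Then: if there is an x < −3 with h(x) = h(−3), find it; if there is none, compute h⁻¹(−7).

-4

Both pieces are strictly increasing (slopes 5 and 7), so each is injective on its own interval.
The left piece maps (−∞, −3) onto (−∞, −2); the right piece maps [−3, ∞) onto [3, ∞).
The images leave a gap (−2 has no preimage), so h is not surjective, hence not bijective.
Because the two images are disjoint, no x < −3 has h(x) = h(−3), so we compute h⁻¹(−7): −7 lies in (−∞, −2), so solve 5x + 13 = −7: x = (−7 − 13)/5 = −4.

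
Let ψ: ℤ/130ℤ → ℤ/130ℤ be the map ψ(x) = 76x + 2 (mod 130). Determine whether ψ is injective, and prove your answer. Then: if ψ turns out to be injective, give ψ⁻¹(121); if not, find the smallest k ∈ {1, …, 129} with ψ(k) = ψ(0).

Recall that ψ is injective if ψ(a) = ψ(b) implies a = b.
We have gcd(76, 130) = 2 > 1. Taking a = 0 and b = 65: ψ(0) = 2 and ψ(65) = 76·65 + 2 = 4942 ≡ 2 (mod 130).
So ψ(0) = ψ(65) while 0 ≠ 65, so ψ is not injective.
Since ψ is not injective, we find the least positive k with ψ(k) = ψ(0): this means 76k ≡ 0 (mod 130), i.e. 130 ∣ 76k. Since gcd(76, 130) = 2, dividing through by 2 this holds exactly when 65 ∣ 38k, and as gcd(38, 65) = 1, exactly when 65 ∣ k.
The smallest positive such k is 65.

65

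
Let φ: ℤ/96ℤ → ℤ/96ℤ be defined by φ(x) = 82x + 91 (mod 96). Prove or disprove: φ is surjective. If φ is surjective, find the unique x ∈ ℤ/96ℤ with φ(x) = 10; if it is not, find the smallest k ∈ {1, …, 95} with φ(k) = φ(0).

Since gcd(82, 96) = 2, we have 82x ≡ 0 (mod 2) for all x, so φ(x) ≡ 1 (mod 2).
But 0 ≢ 1 (mod 2), so 0 ∈ ℤ/96ℤ has no preimage. So φ is not surjective.
Since φ is not surjective, we find the least positive k with φ(k) = φ(0): this means 82k ≡ 0 (mod 96), i.e. 96 ∣ 82k. Since gcd(82, 96) = 2, dividing through by 2 this holds exactly when 48 ∣ 41k, and as gcd(41, 48) = 1, exactly when 48 ∣ k.
The smallest positive such k is 48.

48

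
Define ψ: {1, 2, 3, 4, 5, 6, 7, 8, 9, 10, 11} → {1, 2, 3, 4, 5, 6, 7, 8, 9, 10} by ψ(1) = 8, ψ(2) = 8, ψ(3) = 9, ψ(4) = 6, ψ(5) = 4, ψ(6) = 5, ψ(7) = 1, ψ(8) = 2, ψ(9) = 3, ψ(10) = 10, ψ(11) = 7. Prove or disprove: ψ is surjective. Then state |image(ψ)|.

Every element of the codomain has a preimage: 1 = ψ(7), 2 = ψ(8), 3 = ψ(9), 4 = ψ(5), 5 = ψ(6), 6 = ψ(4), 7 = ψ(11), 8 = ψ(1), 9 = ψ(3), 10 = ψ(10).
So ψ is surjective.
The image of ψ is {1, 2, 3, 4, 5, 6, 7, 8, 9, 10}, which has 10 elements.

10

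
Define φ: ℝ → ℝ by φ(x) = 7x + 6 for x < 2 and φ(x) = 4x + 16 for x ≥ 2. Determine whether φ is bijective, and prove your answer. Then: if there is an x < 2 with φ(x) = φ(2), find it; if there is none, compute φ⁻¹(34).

9/2

Both pieces are strictly increasing (slopes 7 and 4), so each is injective on its own interval.
The left piece maps (−∞, 2) onto (−∞, 20); the right piece maps [2, ∞) onto [24, ∞).
The images leave a gap (20 has no preimage), so φ is not surjective, hence not bijective.
Because the two images are disjoint, no x < 2 has φ(x) = φ(2), so we compute φ⁻¹(34): 34 lies in [24, ∞), so solve 4x + 16 = 34: x = (34 − 16)/4 = 9/2.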